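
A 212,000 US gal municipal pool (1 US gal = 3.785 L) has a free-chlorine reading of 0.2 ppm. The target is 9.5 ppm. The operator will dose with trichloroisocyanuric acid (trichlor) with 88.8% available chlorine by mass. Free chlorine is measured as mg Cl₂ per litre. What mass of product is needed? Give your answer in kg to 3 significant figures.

Volume: 212,000 US gal × 3.785 L/gal = 802,420 L.
Chlorine deficit: 9.5 − 0.2 = 9.3 ppm = 9.3 mg/L as Cl₂.
Cl₂ equivalent needed: 9.3 mg/L × 802,420 L = 7,463,000 mg = 7463 g.
Product at 88.8% available chlorine: 7463 / 0.888 = 8404 g.

8.40 kg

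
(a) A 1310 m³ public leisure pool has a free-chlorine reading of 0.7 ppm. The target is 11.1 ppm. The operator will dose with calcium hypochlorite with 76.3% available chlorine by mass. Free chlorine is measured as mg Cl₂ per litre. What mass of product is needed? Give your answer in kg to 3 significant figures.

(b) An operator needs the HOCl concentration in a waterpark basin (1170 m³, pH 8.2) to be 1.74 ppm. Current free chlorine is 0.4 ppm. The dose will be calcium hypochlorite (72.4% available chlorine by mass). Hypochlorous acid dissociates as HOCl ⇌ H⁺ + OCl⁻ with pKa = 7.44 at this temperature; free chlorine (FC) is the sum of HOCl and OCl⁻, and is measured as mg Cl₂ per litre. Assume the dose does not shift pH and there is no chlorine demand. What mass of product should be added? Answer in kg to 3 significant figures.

(a) 17.9 kg; (b) 18.3 kg

(a) Volume: 1310 m³ = 1,310,000 L.
(a) Chlorine deficit: 11.1 − 0.7 = 10.4 ppm = 10.4 mg/L as Cl₂.
(a) Cl₂ equivalent needed: 10.4 mg/L × 1,310,000 L = 13,620,000 mg = 13,620 g.
(a) Product at 76.3% available chlorine: 13,620 / 0.763 = 17,860 g.

(b) Volume: 1170 m³ = 1,170,000 L.
(b) [OCl⁻]/[HOCl] = 10^(pH − pKa) = 10^(8.2 − 7.44) = 5.754; fraction as HOCl = 1/(1 + 5.754) = 0.1481.
(b) Free chlorine required for 1.74 ppm HOCl: 1.74 / 0.1481 = 11.75 ppm.
(b) FC to add: 11.75 − 0.4 = 11.35 mg/L as Cl₂.
(b) Cl₂ equivalent: 11.35 mg/L × 1,170,000 L = 13,280 g.
(b) Product at 72.4% available Cl: 13,280 / 0.724 = 18,350 g.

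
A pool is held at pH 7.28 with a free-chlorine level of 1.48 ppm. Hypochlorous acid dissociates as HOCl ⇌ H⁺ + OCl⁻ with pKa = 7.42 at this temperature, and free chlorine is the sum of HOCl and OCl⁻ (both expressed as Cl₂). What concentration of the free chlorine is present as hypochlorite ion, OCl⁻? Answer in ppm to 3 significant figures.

0.622 ppm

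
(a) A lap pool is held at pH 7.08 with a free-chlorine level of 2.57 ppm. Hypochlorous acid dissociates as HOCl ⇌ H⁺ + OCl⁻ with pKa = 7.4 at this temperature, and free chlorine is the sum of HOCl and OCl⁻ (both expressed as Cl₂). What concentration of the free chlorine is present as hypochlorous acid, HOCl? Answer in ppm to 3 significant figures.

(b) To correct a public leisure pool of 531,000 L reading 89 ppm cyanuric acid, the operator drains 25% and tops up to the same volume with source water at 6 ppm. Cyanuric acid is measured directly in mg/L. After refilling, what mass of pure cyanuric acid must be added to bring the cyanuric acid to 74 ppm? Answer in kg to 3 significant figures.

(a) [OCl⁻]/[HOCl] = 10^(pH − pKa) = 10^(7.08 − 7.4) = 10^-0.32 = 0.4786.
(a) Fraction as HOCl = 1 / (1 + 0.4786) = 0.6763.
(a) HOCl = 0.6763 × 2.57 ppm = 1.738 ppm.

(b) After draining 25% and refilling: 89 × 0.75 + 6 × 0.25 = 68.25 ppm.
(b) Deficit to target: 74 − 68.25 = 5.75 mg/L.
(b) Mass: 5.75 mg/L × 531,000 L = 3053 g cyanuric acid.

(a) 1.74 ppm; (b) 3.05 kg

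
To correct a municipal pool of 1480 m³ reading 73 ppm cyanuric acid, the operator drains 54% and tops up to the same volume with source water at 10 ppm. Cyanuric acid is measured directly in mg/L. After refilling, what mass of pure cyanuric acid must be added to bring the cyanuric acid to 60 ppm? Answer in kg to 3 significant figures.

31.1 kg

Volume: 1480 m³ = 1,480,000 L.
After draining 54% and refilling: 73 × 0.46 + 10 × 0.54 = 38.98 ppm.
Deficit to target: 60 − 38.98 = 21.02 mg/L.
Mass: 21.02 mg/L × 1,480,000 L = 31,110 g cyanuric acid.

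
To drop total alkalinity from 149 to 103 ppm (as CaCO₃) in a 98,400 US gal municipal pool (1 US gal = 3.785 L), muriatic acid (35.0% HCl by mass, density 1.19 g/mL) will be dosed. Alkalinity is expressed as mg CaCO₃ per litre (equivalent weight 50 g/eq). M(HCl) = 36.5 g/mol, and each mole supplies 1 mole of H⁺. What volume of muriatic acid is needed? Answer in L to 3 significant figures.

30.0 L

Volume: 98,400 US gal × 3.785 L/gal = 372,444 L.
Alkalinity to neutralize: (149 − 103) = 46 mg/L as CaCO₃ × 372,444 L = 17,130 g as CaCO₃.
Equivalents of H⁺ required: 17,130 ÷ 50 g/eq = 342.6 eq = 342.6 mol HCl.
Mass of HCl: 342.6 × 36.5 = 12,510 g.
Mass of 35.0% solution: 12,510 / 0.35 = 35,730 g.
Volume: 35,730 g ÷ 1.19 g/mL = 30,030 mL.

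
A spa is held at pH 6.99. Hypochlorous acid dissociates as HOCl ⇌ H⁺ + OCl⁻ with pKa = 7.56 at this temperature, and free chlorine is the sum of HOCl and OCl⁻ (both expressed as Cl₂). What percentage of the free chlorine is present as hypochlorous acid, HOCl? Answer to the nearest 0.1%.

78.8%

[OCl⁻]/[HOCl] = 10^(pH − pKa) = 10^(6.99 − 7.56) = 10^-0.57 = 0.2692.
Fraction as HOCl = 1 / (1 + 0.2692) = 0.7879.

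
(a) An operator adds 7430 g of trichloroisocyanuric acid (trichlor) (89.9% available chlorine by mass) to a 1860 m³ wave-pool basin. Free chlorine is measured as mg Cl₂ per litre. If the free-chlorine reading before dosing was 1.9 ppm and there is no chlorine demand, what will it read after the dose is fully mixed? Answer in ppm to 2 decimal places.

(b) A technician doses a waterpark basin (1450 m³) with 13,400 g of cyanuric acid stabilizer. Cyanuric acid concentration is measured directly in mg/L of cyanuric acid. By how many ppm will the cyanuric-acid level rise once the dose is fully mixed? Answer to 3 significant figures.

(a) 5.49 ppm; (b) 9.24 ppm

(a) Volume: 1860 m³ = 1,860,000 L.
(a) Available chlorine delivered: 7430 g × 0.899 = 6680 g as Cl₂.
(a) Concentration rise: 6680 g / 1,860,000 L = 3.591 mg/L = 3.59 ppm.
(a) Final FC: 1.9 + 3.59 = 5.49 ppm.

(b) Volume: 1450 m³ = 1,450,000 L.
(b) Rise: 13,400 g / 1,450,000 L × 1000 = 9.241 mg/L.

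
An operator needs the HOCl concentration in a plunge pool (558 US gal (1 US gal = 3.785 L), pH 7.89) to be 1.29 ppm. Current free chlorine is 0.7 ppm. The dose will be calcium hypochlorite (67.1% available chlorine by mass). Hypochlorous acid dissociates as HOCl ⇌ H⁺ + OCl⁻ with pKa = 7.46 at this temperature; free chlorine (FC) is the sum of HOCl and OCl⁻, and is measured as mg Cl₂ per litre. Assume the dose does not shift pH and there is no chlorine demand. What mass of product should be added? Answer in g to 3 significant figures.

12.8 g

Volume: 558 US gal × 3.785 L/gal = 2,112 L.
[OCl⁻]/[HOCl] = 10^(pH − pKa) = 10^(7.89 − 7.46) = 2.692; fraction as HOCl = 1/(1 + 2.692) = 0.2709.
Free chlorine required for 1.29 ppm HOCl: 1.29 / 0.2709 = 4.762 ppm.
FC to add: 4.762 − 0.7 = 4.062 mg/L as Cl₂.
Cl₂ equivalent: 4.062 mg/L × 2,112 L = 8.579 g.
Product at 67.1% available Cl: 8.579 / 0.671 = 12.79 g.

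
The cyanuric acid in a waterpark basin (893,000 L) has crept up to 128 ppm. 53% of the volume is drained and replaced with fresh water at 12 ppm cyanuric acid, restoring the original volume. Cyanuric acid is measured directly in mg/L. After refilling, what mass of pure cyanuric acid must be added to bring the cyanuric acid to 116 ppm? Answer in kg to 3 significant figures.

44.2 kg

After draining 53% and refilling: 128 × 0.47 + 12 × 0.53 = 66.52 ppm.
Deficit to target: 116 − 66.52 = 49.48 mg/L.
Mass: 49.48 mg/L × 893,000 L = 44,190 g cyanuric acid.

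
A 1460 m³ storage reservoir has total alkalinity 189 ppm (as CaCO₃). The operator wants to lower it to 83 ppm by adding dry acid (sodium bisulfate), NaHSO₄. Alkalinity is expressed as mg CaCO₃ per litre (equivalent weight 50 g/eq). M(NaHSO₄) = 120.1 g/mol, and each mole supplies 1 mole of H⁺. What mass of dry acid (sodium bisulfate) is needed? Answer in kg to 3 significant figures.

372 kg

Volume: 1460 m³ = 1,460,000 L.
Alkalinity to neutralize: (189 − 83) = 106 mg/L as CaCO₃ × 1,460,000 L = 154,800 g as CaCO₃.
Equivalents of H⁺ required: 154,800 ÷ 50 g/eq = 3095 eq = 3095 mol NaHSO₄.
Mass of NaHSO₄: 3095 × 120.1 = 371,700 g.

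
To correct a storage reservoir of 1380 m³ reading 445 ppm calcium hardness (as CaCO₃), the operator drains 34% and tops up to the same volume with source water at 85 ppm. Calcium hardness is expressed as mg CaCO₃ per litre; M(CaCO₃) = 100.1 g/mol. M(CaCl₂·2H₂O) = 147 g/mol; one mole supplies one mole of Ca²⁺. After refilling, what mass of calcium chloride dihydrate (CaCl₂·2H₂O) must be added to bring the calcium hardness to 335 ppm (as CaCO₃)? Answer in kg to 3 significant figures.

Volume: 1380 m³ = 1,380,000 L.
After draining 34% and refilling: 445 × 0.66 + 85 × 0.34 = 322.6 ppm.
Deficit to target: 335 − 322.6 = 12.4 mg/L.
As CaCO₃: 12.4 mg/L × 1,380,000 L = 17,110 g; ÷ 100.1 = 170.9 mol Ca²⁺.
Mass: 170.9 × 147 = 25,130 g.

25.1 kg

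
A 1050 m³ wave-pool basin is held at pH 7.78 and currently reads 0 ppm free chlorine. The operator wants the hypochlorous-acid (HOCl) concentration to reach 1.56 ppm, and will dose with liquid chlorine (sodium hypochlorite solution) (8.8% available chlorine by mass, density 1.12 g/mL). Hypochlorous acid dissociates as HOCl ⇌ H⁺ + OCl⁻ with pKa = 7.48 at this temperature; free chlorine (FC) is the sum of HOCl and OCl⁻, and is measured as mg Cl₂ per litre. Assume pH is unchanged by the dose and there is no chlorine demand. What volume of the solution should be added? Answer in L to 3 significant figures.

49.8 L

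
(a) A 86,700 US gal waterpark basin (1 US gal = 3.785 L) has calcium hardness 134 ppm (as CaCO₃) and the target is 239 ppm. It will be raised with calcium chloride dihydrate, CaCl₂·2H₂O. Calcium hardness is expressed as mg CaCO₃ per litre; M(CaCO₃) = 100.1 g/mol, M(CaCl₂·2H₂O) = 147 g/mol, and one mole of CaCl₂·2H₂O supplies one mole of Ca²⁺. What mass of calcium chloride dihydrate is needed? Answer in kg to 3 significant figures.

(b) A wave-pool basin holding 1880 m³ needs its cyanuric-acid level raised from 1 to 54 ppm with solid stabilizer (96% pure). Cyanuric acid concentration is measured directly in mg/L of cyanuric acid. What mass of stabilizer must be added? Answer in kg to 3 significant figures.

(a) 50.6 kg; (b) 104 kg

(a) Volume: 86,700 US gal × 3.785 L/gal = 328,160 L.
(a) Hardness to add: (239 − 134) = 105 mg/L as CaCO₃ × 328,160 L = 34,460 g as CaCO₃.
(a) Moles of Ca²⁺ (1 mol Ca²⁺ ≡ 1 mol CaCO₃): 34,460 / 100.1 g/mol = 344.2 mol.
(a) Mass of CaCl₂·2H₂O: 344.2 × 147 = 50,600 g.

(b) Volume: 1880 m³ = 1,880,000 L.
(b) CYA to add: (54 − 1) = 53 mg/L × 1,880,000 L = 99,640 g cyanuric acid.
(b) At 96% purity: 99,640 / 0.96 = 103,800 g product.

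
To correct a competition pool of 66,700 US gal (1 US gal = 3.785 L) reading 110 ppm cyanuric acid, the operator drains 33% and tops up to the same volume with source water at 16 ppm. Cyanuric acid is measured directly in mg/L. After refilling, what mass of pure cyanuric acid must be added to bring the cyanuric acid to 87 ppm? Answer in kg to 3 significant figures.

2.02 kg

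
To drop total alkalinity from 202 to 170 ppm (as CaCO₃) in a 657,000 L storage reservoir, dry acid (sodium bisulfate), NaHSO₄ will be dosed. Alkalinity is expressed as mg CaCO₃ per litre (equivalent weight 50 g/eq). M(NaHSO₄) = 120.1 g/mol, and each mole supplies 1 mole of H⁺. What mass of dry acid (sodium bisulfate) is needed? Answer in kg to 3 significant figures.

50.5 kg

Alkalinity to neutralize: (202 − 170) = 32 mg/L as CaCO₃ × 657,000 L = 21,020 g as CaCO₃.
Equivalents of H⁺ required: 21,020 ÷ 50 g/eq = 420.5 eq = 420.5 mol NaHSO₄.
Mass of NaHSO₄: 420.5 × 120.1 = 50,500 g.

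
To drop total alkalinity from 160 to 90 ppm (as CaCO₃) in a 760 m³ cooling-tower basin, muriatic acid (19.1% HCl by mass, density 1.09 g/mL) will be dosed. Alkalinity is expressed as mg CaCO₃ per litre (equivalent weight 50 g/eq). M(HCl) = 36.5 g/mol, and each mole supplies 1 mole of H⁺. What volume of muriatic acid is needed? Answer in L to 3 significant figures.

187 L

Volume: 760 m³ = 760,000 L.
Alkalinity to neutralize: (160 − 90) = 70 mg/L as CaCO₃ × 760,000 L = 53,200 g as CaCO₃.
Equivalents of H⁺ required: 53,200 ÷ 50 g/eq = 1064 eq = 1064 mol HCl.
Mass of HCl: 1064 × 36.5 = 38,840 g.
Mass of 19.1% solution: 38,840 / 0.191 = 203,300 g.
Volume: 203,300 g ÷ 1.09 g/mL = 186,500 mL.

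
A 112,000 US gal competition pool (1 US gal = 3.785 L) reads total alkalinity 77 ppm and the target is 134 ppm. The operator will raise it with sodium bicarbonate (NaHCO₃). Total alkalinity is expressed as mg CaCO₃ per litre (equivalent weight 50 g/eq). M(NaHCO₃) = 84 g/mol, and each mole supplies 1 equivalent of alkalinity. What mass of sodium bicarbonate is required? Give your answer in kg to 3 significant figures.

Volume: 112,000 US gal × 3.785 L/gal = 423,920 L.
Alkalinity to add: (134 − 77) = 57 mg/L as CaCO₃ × 423,920 L = 24,160 g as CaCO₃.
Equivalents: 24,160 g ÷ 50 g/eq = 483.3 eq.
NaHCO₃ supplies 1 eq per mole → 483.3 mol.
Mass: 483.3 mol × 84 g/mol = 40,590 g.

40.6 kg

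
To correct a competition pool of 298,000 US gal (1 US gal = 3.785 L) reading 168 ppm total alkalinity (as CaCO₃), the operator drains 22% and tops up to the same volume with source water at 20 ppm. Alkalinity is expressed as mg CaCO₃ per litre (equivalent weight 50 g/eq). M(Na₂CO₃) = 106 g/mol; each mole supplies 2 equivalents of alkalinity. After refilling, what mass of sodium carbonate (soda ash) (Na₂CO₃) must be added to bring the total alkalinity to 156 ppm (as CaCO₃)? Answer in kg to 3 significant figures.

24.6 kg

Volume: 298,000 US gal × 3.785 L/gal = 1,127,930 L.
After draining 22% and refilling: 168 × 0.78 + 20 × 0.22 = 135.44 ppm.
Deficit to target: 156 − 135.44 = 20.56 mg/L.
As CaCO₃: 20.56 mg/L × 1,127,930 L = 23,190 g; ÷ 50 g/eq ÷ 2 = 231.9 mol Na₂CO₃.
Mass: 231.9 × 106 = 24,580 g.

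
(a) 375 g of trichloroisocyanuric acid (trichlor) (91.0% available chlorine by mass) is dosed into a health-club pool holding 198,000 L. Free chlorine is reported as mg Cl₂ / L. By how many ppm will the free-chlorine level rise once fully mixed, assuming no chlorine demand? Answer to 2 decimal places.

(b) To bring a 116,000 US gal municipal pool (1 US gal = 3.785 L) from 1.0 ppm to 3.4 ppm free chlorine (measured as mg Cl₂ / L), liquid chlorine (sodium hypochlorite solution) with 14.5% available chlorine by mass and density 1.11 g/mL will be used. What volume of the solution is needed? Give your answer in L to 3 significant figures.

(a) 1.72 ppm; (b) 6.55 L

(a) Available chlorine delivered: 375 g × 0.91 = 341.2 g as Cl₂.
(a) Concentration rise: 341.2 g / 198,000 L = 1.723 mg/L = 1.72 ppm.

(b) Volume: 116,000 US gal × 3.785 L/gal = 439,060 L.
(b) Chlorine deficit: 3.4 − 1.0 = 2.4 ppm = 2.4 mg/L as Cl₂.
(b) Cl₂ equivalent needed: 2.4 mg/L × 439,060 L = 1,054,000 mg = 1054 g.
(b) Product at 14.5% available chlorine: 1054 / 0.145 = 7267 g.
(b) Volume at density 1.11 g/mL: 7267 g ÷ 1.11 g/mL = 6547 mL.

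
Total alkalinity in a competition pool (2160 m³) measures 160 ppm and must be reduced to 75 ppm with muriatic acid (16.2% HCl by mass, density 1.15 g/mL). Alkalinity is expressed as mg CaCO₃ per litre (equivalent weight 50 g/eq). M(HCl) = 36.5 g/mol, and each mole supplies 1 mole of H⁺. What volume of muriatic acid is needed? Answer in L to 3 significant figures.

719 L

Volume: 2160 m³ = 2,160,000 L.
Alkalinity to neutralize: (160 − 75) = 85 mg/L as CaCO₃ × 2,160,000 L = 183,600 g as CaCO₃.
Equivalents of H⁺ required: 183,600 ÷ 50 g/eq = 3672 eq = 3672 mol HCl.
Mass of HCl: 3672 × 36.5 = 134,000 g.
Mass of 16.2% solution: 134,000 / 0.162 = 827,300 g.
Volume: 827,300 g ÷ 1.15 g/mL = 719,400 mL.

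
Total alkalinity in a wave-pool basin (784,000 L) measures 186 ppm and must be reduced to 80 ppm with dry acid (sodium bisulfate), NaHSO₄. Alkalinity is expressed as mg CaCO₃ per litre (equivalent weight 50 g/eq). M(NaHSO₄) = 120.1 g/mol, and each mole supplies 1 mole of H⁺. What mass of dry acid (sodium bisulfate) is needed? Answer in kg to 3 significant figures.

Alkalinity to neutralize: (186 − 80) = 106 mg/L as CaCO₃ × 784,000 L = 83,100 g as CaCO₃.
Equivalents of H⁺ required: 83,100 ÷ 50 g/eq = 1662 eq = 1662 mol NaHSO₄.
Mass of NaHSO₄: 1662 × 120.1 = 199,600 g.

200 kg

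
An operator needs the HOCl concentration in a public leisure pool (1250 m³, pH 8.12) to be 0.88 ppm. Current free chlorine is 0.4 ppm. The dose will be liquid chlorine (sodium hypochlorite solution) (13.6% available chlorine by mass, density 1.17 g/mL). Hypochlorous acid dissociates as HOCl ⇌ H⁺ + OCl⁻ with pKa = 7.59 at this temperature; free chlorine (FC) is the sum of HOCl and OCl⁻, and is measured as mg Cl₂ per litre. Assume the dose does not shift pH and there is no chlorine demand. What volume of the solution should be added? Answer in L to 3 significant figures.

27.2 L

Volume: 1250 m³ = 1,250,000 L.
[OCl⁻]/[HOCl] = 10^(pH − pKa) = 10^(8.12 − 7.59) = 3.388; fraction as HOCl = 1/(1 + 3.388) = 0.2279.
Free chlorine required for 0.88 ppm HOCl: 0.88 / 0.2279 = 3.862 ppm.
FC to add: 3.862 − 0.4 = 3.462 mg/L as Cl₂.
Cl₂ equivalent: 3.462 mg/L × 1,250,000 L = 4327 g.
Product at 13.6% available Cl: 4327 / 0.136 = 31,820 g.
Volume: 31,820 g ÷ 1.17 g/mL = 27,200 mL.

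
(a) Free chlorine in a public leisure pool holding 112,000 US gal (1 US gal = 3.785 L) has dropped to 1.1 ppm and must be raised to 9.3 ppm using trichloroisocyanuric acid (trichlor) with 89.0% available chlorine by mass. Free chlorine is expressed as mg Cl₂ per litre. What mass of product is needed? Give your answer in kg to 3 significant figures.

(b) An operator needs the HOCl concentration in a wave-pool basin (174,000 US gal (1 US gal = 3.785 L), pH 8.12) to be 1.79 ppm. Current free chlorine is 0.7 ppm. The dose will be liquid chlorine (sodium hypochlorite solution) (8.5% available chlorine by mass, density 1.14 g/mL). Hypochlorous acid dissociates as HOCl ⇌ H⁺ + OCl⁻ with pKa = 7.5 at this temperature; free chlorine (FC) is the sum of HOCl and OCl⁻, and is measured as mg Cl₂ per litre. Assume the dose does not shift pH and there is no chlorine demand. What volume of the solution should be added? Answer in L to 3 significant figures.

(a) 3.91 kg; (b) 58.1 L

(a) Volume: 112,000 US gal × 3.785 L/gal = 423,920 L.
(a) Chlorine deficit: 9.3 − 1.1 = 8.2 ppm = 8.2 mg/L as Cl₂.
(a) Cl₂ equivalent needed: 8.2 mg/L × 423,920 L = 3,476,000 mg = 3476 g.
(a) Product at 89.0% available chlorine: 3476 / 0.89 = 3906 g.

(b) Volume: 174,000 US gal × 3.785 L/gal = 658,590 L.
(b) [OCl⁻]/[HOCl] = 10^(pH − pKa) = 10^(8.12 − 7.5) = 4.169; fraction as HOCl = 1/(1 + 4.169) = 0.1935.
(b) Free chlorine required for 1.79 ppm HOCl: 1.79 / 0.1935 = 9.252 ppm.
(b) FC to add: 9.252 − 0.7 = 8.552 mg/L as Cl₂.
(b) Cl₂ equivalent: 8.552 mg/L × 658,590 L = 5632 g.
(b) Product at 8.5% available Cl: 5632 / 0.085 = 66,260 g.
(b) Volume: 66,260 g ÷ 1.14 g/mL = 58,120 mL.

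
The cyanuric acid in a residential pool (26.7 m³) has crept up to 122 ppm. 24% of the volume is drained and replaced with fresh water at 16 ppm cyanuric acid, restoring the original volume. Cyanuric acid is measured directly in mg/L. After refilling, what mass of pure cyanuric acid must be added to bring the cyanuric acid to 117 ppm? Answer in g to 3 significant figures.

Volume: 26.7 m³ = 26,700 L.
After draining 24% and refilling: 122 × 0.76 + 16 × 0.24 = 96.56 ppm.
Deficit to target: 117 − 96.56 = 20.44 mg/L.
Mass: 20.44 mg/L × 26,700 L = 545.7 g cyanuric acid.

546 g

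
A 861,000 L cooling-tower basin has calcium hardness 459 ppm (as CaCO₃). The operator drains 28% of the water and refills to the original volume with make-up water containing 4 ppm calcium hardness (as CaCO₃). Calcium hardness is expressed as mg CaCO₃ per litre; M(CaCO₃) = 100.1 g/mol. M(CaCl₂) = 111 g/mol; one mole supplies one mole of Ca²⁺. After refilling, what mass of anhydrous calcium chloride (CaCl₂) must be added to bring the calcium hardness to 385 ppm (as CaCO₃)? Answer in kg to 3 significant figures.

51.0 kg

After draining 28% and refilling: 459 × 0.72 + 4 × 0.28 = 331.6 ppm.
Deficit to target: 385 − 331.6 = 53.4 mg/L.
As CaCO₃: 53.4 mg/L × 861,000 L = 45,980 g; ÷ 100.1 = 459.3 mol Ca²⁺.
Mass: 459.3 × 111 = 50,980 g.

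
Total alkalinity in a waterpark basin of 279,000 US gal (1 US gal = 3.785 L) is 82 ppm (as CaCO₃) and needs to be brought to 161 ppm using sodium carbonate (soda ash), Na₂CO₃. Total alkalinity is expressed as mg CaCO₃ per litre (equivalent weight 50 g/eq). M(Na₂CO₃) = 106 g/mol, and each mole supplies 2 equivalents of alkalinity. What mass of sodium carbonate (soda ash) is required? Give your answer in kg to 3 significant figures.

88.4 kg

Volume: 279,000 US gal × 3.785 L/gal = 1,056,015 L.
Alkalinity to add: (161 − 82) = 79 mg/L as CaCO₃ × 1,056,015 L = 83,430 g as CaCO₃.
Equivalents: 83,430 g ÷ 50 g/eq = 1669 eq.
Each mole of Na₂CO₃ supplies 2 eq, so 1669 / 2 = 834.3 mol.
Mass: 834.3 mol × 106 g/mol = 88,430 g.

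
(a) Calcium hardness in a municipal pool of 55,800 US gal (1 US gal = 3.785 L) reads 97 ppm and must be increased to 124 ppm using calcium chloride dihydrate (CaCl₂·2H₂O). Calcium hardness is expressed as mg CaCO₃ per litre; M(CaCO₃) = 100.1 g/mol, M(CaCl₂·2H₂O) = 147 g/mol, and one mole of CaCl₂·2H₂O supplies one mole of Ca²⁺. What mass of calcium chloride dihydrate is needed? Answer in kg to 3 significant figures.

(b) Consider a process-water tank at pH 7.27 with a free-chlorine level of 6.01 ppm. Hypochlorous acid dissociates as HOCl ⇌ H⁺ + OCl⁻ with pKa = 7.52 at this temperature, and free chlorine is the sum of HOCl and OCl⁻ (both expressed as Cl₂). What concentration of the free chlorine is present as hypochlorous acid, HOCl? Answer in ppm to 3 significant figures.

(a) Volume: 55,800 US gal × 3.785 L/gal = 211,203 L.
(a) Hardness to add: (124 − 97) = 27 mg/L as CaCO₃ × 211,203 L = 5702 g as CaCO₃.
(a) Moles of Ca²⁺ (1 mol Ca²⁺ ≡ 1 mol CaCO₃): 5702 / 100.1 g/mol = 56.97 mol.
(a) Mass of CaCl₂·2H₂O: 56.97 × 147 = 8374 g.

(b) [OCl⁻]/[HOCl] = 10^(pH − pKa) = 10^(7.27 − 7.52) = 10^-0.25 = 0.5623.
(b) Fraction as HOCl = 1 / (1 + 0.5623) = 0.6401.
(b) HOCl = 0.6401 × 6.01 ppm = 3.847 ppm.

(a) 8.37 kg; (b) 3.85 ppm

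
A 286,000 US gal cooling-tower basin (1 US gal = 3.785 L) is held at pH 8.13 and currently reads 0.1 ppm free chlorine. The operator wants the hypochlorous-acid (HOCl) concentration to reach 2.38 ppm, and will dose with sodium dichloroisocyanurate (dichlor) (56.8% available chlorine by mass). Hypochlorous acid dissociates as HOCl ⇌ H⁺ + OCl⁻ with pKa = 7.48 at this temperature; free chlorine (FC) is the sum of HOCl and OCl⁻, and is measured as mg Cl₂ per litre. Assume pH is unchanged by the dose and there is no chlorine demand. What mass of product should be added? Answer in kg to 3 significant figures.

24.6 kg

Volume: 286,000 US gal × 3.785 L/gal = 1,082,510 L.
[OCl⁻]/[HOCl] = 10^(pH − pKa) = 10^(8.13 − 7.48) = 4.467; fraction as HOCl = 1/(1 + 4.467) = 0.1829.
Free chlorine required for 2.38 ppm HOCl: 2.38 / 0.1829 = 13.01 ppm.
FC to add: 13.01 − 0.1 = 12.91 mg/L as Cl₂.
Cl₂ equivalent: 12.91 mg/L × 1,082,510 L = 13,980 g.
Product at 56.8% available Cl: 13,980 / 0.568 = 24,610 g.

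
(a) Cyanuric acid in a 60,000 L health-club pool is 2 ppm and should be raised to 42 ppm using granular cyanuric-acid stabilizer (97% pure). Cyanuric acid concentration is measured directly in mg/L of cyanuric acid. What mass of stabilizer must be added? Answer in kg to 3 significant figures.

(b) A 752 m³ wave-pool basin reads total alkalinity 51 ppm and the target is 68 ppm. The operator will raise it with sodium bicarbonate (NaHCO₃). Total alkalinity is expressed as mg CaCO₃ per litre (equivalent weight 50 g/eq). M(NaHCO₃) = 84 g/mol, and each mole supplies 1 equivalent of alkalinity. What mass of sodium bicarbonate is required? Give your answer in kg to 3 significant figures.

(a) 2.47 kg; (b) 21.5 kg

(a) CYA to add: (42 − 2) = 40 mg/L × 60,000 L = 2400 g cyanuric acid.
(a) At 97% purity: 2400 / 0.97 = 2474 g product.

(b) Volume: 752 m³ = 752,000 L.
(b) Alkalinity to add: (68 − 51) = 17 mg/L as CaCO₃ × 752,000 L = 12,780 g as CaCO₃.
(b) Equivalents: 12,780 g ÷ 50 g/eq = 255.7 eq.
(b) NaHCO₃ supplies 1 eq per mole → 255.7 mol.
(b) Mass: 255.7 mol × 84 g/mol = 21,480 g.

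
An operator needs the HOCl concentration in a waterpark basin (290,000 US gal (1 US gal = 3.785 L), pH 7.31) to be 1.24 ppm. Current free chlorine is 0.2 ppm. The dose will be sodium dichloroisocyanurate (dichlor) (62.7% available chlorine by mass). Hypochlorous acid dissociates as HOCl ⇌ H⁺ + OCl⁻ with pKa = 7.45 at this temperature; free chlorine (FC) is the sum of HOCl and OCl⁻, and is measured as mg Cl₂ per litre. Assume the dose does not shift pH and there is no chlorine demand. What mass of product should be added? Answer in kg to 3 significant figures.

Volume: 290,000 US gal × 3.785 L/gal = 1,097,650 L.
[OCl⁻]/[HOCl] = 10^(pH − pKa) = 10^(7.31 − 7.45) = 0.7244; fraction as HOCl = 1/(1 + 0.7244) = 0.5799.
Free chlorine required for 1.24 ppm HOCl: 1.24 / 0.5799 = 2.138 ppm.
FC to add: 2.138 − 0.2 = 1.938 mg/L as Cl₂.
Cl₂ equivalent: 1.938 mg/L × 1,097,650 L = 2128 g.
Product at 62.7% available Cl: 2128 / 0.627 = 3393 g.

3.39 kg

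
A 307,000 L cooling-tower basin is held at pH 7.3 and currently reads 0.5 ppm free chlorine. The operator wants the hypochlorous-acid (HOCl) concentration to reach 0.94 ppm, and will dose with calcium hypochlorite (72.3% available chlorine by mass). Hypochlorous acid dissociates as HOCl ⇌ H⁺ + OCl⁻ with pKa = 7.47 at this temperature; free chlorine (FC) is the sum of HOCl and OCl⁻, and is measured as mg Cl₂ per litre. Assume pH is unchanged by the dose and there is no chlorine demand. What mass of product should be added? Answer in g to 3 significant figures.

457 g

[OCl⁻]/[HOCl] = 10^(pH − pKa) = 10^(7.3 − 7.47) = 0.6761; fraction as HOCl = 1/(1 + 0.6761) = 0.5966.
Free chlorine required for 0.94 ppm HOCl: 0.94 / 0.5966 = 1.576 ppm.
FC to add: 1.576 − 0.5 = 1.076 mg/L as Cl₂.
Cl₂ equivalent: 1.076 mg/L × 307,000 L = 330.2 g.
Product at 72.3% available Cl: 330.2 / 0.723 = 456.7 g.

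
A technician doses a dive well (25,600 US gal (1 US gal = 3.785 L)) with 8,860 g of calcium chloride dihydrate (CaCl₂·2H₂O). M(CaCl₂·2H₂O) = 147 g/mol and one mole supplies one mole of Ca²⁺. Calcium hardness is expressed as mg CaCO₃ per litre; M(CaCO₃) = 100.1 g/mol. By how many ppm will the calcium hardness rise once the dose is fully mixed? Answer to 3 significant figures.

62.3 ppm

Volume: 25,600 US gal × 3.785 L/gal = 96,896 L.
Moles of Ca²⁺: 8,860 g ÷ 147 g/mol = 60.27 mol.
As CaCO₃: 60.27 mol × 100.1 g/mol = 6033 g.
Rise: 6033 g / 96,896 L × 1000 = 62.27 mg/L.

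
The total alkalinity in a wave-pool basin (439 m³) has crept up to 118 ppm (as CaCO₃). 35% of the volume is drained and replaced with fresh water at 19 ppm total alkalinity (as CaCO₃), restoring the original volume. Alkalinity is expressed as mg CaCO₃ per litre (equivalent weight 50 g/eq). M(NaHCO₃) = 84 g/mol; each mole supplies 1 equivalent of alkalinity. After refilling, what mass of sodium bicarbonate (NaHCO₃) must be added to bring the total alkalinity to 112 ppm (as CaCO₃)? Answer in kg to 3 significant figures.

Volume: 439 m³ = 439,000 L.
After draining 35% and refilling: 118 × 0.65 + 19 × 0.35 = 83.35 ppm.
Deficit to target: 112 − 83.35 = 28.65 mg/L.
As CaCO₃: 28.65 mg/L × 439,000 L = 12,580 g; ÷ 50 g/eq ÷ 1 = 251.5 mol NaHCO₃.
Mass: 251.5 × 84 = 21,130 g.

21.1 kg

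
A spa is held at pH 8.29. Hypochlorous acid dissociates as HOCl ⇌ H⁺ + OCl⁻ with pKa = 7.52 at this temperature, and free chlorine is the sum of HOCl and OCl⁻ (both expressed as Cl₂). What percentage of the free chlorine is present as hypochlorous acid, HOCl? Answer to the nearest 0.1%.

14.5%

[OCl⁻]/[HOCl] = 10^(pH − pKa) = 10^(8.29 − 7.52) = 10^0.77 = 5.888.
Fraction as HOCl = 1 / (1 + 5.888) = 0.1452.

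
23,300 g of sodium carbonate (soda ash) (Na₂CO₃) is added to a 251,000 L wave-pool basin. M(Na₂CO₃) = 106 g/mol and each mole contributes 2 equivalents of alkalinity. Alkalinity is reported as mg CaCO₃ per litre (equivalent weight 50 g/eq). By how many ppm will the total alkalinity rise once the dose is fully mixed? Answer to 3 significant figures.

Moles of Na₂CO₃: 23,300 g ÷ 106 g/mol = 219.8 mol → 439.6 eq of alkalinity.
As CaCO₃: 439.6 eq × 50 g/eq = 21,980 g.
Rise: 21,980 g / 251,000 L × 1000 = 87.57 mg/L.

87.6 ppm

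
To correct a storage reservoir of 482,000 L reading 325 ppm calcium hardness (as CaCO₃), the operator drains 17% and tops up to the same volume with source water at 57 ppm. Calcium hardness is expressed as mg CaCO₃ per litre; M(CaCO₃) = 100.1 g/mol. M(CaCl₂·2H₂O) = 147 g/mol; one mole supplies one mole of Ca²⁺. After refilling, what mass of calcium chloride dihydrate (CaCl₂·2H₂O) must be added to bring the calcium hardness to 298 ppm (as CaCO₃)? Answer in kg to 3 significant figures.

After draining 17% and refilling: 325 × 0.83 + 57 × 0.17 = 279.44 ppm.
Deficit to target: 298 − 279.44 = 18.56 mg/L.
As CaCO₃: 18.56 mg/L × 482,000 L = 8946 g; ÷ 100.1 = 89.37 mol Ca²⁺.
Mass: 89.37 × 147 = 13,140 g.

13.1 kg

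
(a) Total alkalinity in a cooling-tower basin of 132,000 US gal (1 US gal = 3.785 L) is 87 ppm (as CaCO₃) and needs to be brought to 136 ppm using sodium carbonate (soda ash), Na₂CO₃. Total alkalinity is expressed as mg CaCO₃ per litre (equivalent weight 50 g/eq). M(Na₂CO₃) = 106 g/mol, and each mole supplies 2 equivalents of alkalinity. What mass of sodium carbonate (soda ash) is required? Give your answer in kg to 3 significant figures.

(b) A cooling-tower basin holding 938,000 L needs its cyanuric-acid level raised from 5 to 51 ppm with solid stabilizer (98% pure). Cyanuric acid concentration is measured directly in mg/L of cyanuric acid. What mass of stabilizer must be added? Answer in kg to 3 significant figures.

(a) 26.0 kg; (b) 44.0 kg

(a) Volume: 132,000 US gal × 3.785 L/gal = 499,620 L.
(a) Alkalinity to add: (136 − 87) = 49 mg/L as CaCO₃ × 499,620 L = 24,480 g as CaCO₃.
(a) Equivalents: 24,480 g ÷ 50 g/eq = 489.6 eq.
(a) Each mole of Na₂CO₃ supplies 2 eq, so 489.6 / 2 = 244.8 mol.
(a) Mass: 244.8 mol × 106 g/mol = 25,950 g.

(b) CYA to add: (51 − 5) = 46 mg/L × 938,000 L = 43,150 g cyanuric acid.
(b) At 98% purity: 43,150 / 0.98 = 44,030 g product.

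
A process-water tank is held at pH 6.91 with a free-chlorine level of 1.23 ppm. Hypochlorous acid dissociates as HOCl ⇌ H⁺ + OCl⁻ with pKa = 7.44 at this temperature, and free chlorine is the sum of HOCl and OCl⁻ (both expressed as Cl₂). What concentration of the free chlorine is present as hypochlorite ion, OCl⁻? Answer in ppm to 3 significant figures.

0.280 ppm

[OCl⁻]/[HOCl] = 10^(pH − pKa) = 10^(6.91 − 7.44) = 10^-0.53 = 0.2951.
Fraction as HOCl = 1 / (1 + 0.2951) = 0.7721.
OCl⁻ = (1 − 0.7721) × 1.23 ppm = 0.2803 ppm.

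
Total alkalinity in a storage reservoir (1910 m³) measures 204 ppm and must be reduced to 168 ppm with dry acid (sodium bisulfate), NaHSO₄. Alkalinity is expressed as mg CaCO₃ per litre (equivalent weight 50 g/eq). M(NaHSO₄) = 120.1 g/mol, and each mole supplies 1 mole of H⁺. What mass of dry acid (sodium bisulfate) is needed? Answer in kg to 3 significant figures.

165 kg

Volume: 1910 m³ = 1,910,000 L.
Alkalinity to neutralize: (204 − 168) = 36 mg/L as CaCO₃ × 1,910,000 L = 68,760 g as CaCO₃.
Equivalents of H⁺ required: 68,760 ÷ 50 g/eq = 1375 eq = 1375 mol NaHSO₄.
Mass of NaHSO₄: 1375 × 120.1 = 165,200 g.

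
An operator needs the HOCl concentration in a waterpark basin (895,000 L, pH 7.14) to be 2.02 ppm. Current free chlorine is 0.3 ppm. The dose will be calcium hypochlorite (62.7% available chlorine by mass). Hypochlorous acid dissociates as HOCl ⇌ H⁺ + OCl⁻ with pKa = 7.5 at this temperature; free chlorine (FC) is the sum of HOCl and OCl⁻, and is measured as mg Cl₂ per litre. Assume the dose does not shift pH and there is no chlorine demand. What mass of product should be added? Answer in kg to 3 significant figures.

[OCl⁻]/[HOCl] = 10^(pH − pKa) = 10^(7.14 − 7.5) = 0.4365; fraction as HOCl = 1/(1 + 0.4365) = 0.6961.
Free chlorine required for 2.02 ppm HOCl: 2.02 / 0.6961 = 2.902 ppm.
FC to add: 2.902 − 0.3 = 2.602 mg/L as Cl₂.
Cl₂ equivalent: 2.602 mg/L × 895,000 L = 2329 g.
Product at 62.7% available Cl: 2329 / 0.627 = 3714 g.

3.71 kg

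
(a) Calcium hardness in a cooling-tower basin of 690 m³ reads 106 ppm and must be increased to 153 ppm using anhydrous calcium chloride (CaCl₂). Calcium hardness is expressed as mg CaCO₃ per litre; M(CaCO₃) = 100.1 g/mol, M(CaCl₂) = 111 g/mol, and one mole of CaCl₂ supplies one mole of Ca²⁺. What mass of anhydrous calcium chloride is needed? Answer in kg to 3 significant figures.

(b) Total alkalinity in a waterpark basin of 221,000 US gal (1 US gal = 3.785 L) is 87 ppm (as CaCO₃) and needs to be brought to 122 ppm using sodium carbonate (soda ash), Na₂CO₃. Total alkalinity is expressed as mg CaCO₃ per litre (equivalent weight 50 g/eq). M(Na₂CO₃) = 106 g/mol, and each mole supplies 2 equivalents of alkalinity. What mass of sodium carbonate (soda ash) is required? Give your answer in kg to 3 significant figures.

(a) Volume: 690 m³ = 690,000 L.
(a) Hardness to add: (153 − 106) = 47 mg/L as CaCO₃ × 690,000 L = 32,430 g as CaCO₃.
(a) Moles of Ca²⁺ (1 mol Ca²⁺ ≡ 1 mol CaCO₃): 32,430 / 100.1 g/mol = 324 mol.
(a) Mass of CaCl₂: 324 × 111 = 35,960 g.

(b) Volume: 221,000 US gal × 3.785 L/gal = 836,485 L.
(b) Alkalinity to add: (122 − 87) = 35 mg/L as CaCO₃ × 836,485 L = 29,280 g as CaCO₃.
(b) Equivalents: 29,280 g ÷ 50 g/eq = 585.5 eq.
(b) Each mole of Na₂CO₃ supplies 2 eq, so 585.5 / 2 = 292.8 mol.
(b) Mass: 292.8 mol × 106 g/mol = 31,030 g.

(a) 36.0 kg; (b) 31.0 kg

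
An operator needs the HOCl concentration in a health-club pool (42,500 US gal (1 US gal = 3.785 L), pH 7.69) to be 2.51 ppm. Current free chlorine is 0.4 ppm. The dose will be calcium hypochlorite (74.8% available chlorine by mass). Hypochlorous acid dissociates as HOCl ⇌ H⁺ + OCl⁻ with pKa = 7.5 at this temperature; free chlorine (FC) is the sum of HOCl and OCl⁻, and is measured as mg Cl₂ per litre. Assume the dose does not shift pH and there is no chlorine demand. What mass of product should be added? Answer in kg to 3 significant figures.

1.29 kg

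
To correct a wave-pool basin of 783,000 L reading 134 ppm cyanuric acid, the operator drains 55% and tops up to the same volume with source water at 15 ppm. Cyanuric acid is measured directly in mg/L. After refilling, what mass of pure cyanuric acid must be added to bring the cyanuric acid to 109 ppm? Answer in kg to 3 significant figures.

31.7 kg

After draining 55% and refilling: 134 × 0.45 + 15 × 0.55 = 68.55 ppm.
Deficit to target: 109 − 68.55 = 40.45 mg/L.
Mass: 40.45 mg/L × 783,000 L = 31,670 g cyanuric acid.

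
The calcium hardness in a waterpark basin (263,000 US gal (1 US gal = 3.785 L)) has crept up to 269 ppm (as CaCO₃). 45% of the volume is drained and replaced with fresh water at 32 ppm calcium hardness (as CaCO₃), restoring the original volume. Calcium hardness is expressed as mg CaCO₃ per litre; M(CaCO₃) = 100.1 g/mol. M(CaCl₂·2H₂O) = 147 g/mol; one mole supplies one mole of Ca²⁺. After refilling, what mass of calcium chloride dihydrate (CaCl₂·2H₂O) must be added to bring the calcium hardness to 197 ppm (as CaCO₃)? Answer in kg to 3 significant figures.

Volume: 263,000 US gal × 3.785 L/gal = 995,455 L.
After draining 45% and refilling: 269 × 0.55 + 32 × 0.45 = 162.35 ppm.
Deficit to target: 197 − 162.35 = 34.65 mg/L.
As CaCO₃: 34.65 mg/L × 995,455 L = 34,490 g; ÷ 100.1 = 344.6 mol Ca²⁺.
Mass: 344.6 × 147 = 50,650 g.

50.7 kg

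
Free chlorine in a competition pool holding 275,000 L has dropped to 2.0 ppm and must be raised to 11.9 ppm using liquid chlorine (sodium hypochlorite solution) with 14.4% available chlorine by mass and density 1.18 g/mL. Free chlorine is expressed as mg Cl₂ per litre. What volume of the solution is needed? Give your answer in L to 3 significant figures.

16.0 L

Chlorine deficit: 11.9 − 2.0 = 9.9 ppm = 9.9 mg/L as Cl₂.
Cl₂ equivalent needed: 9.9 mg/L × 275,000 L = 2,722,000 mg = 2722 g.
Product at 14.4% available chlorine: 2722 / 0.144 = 18,910 g.
Volume at density 1.18 g/mL: 18,910 g ÷ 1.18 g/mL = 16,020 mL.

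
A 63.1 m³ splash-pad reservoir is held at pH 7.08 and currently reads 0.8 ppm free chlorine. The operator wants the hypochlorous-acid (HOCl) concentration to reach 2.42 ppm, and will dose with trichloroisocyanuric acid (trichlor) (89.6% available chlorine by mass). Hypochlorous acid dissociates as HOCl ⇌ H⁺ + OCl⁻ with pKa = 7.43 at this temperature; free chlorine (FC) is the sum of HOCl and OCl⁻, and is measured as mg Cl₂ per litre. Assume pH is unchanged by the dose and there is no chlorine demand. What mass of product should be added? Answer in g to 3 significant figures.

Volume: 63.1 m³ = 63,100 L.
[OCl⁻]/[HOCl] = 10^(pH − pKa) = 10^(7.08 − 7.43) = 0.4467; fraction as HOCl = 1/(1 + 0.4467) = 0.6912.
Free chlorine required for 2.42 ppm HOCl: 2.42 / 0.6912 = 3.501 ppm.
FC to add: 3.501 − 0.8 = 2.701 mg/L as Cl₂.
Cl₂ equivalent: 2.701 mg/L × 63,100 L = 170.4 g.
Product at 89.6% available Cl: 170.4 / 0.896 = 190.2 g.

190 g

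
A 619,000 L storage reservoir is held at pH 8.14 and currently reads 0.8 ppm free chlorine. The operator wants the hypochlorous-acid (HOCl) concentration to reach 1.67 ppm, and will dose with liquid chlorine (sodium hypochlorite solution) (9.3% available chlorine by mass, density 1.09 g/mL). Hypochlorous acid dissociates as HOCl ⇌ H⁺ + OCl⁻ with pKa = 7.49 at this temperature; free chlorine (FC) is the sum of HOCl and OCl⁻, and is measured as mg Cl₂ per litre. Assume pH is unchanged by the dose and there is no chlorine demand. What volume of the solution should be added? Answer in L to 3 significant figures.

[OCl⁻]/[HOCl] = 10^(pH − pKa) = 10^(8.14 − 7.49) = 4.467; fraction as HOCl = 1/(1 + 4.467) = 0.1829.
Free chlorine required for 1.67 ppm HOCl: 1.67 / 0.1829 = 9.13 ppm.
FC to add: 9.13 − 0.8 = 8.33 mg/L as Cl₂.
Cl₂ equivalent: 8.33 mg/L × 619,000 L = 5156 g.
Product at 9.3% available Cl: 5156 / 0.093 = 55,440 g.
Volume: 55,440 g ÷ 1.09 g/mL = 50,860 mL.

50.9 L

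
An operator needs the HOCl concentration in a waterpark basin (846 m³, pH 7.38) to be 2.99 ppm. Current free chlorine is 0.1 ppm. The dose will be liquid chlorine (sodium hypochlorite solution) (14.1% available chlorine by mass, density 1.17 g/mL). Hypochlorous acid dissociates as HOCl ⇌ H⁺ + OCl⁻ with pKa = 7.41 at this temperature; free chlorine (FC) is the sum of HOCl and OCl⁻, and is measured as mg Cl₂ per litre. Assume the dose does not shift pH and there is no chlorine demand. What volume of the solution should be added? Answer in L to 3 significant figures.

Volume: 846 m³ = 846,000 L.
[OCl⁻]/[HOCl] = 10^(pH − pKa) = 10^(7.38 − 7.41) = 0.9333; fraction as HOCl = 1/(1 + 0.9333) = 0.5173.
Free chlorine required for 2.99 ppm HOCl: 2.99 / 0.5173 = 5.78 ppm.
FC to add: 5.78 − 0.1 = 5.68 mg/L as Cl₂.
Cl₂ equivalent: 5.68 mg/L × 846,000 L = 4806 g.
Product at 14.1% available Cl: 4806 / 0.141 = 34,080 g.
Volume: 34,080 g ÷ 1.17 g/mL = 29,130 mL.

29.1 L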